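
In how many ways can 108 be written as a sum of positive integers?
483502844

p(n) counts ways to write n as a sum of positive integers (order ignored).
Euler's pentagonal recurrence: p(k) = p(k-1) + p(k-2) - p(k-5) - p(k-7) + p(k-12) + p(k-15) - ... (offsets j(3j∓1)/2, signs ++--, p(0)=1, p(<0)=0).
DP table for k = 0..107: p(0)=1, p(1)=1, p(2)=2, p(3)=3, p(4)=5, p(5)=7, p(6)=11, p(7)=15, p(8)=22, p(9)=30, p(10)=42, p(11)=56, p(12)=77, p(13)=101, p(14)=135, p(15)=176, p(16)=231, p(17)=297, p(18)=385, p(19)=490, p(20)=627, p(21)=792, p(22)=1002, p(23)=1255, p(24)=1575, p(25)=1958, p(26)=2436, p(27)=3010, p(28)=3718, p(29)=4565, p(30)=5604, p(31)=6842, p(32)=8349, p(33)=10143, p(34)=12310, p(35)=14883, p(36)=17977, p(37)=21637, p(38)=26015, p(39)=31185, p(40)=37338, p(41)=44583, p(42)=53174, p(43)=63261, p(44)=75175, p(45)=89134, p(46)=105558, p(47)=124754, p(48)=147273, p(49)=173525, p(50)=204226, p(51)=239943, p(52)=281589, p(53)=329931, p(54)=386155, p(55)=451276, p(56)=526823, p(57)=614154, p(58)=715220, p(59)=831820, p(60)=966467, p(61)=1121505, p(62)=1300156, p(63)=1505499, p(64)=1741630, p(65)=2012558, p(66)=2323520, p(67)=2679689, p(68)=3087735, p(69)=3554345, p(70)=4087968, p(71)=4697205, p(72)=5392783, p(73)=6185689, p(74)=7089500, p(75)=8118264, p(76)=9289091, p(77)=10619863, p(78)=12132164, p(79)=13848650, p(80)=15796476, p(81)=18004327, p(82)=20506255, p(83)=23338469, p(84)=26543660, p(85)=30167357, p(86)=34262962, p(87)=38887673, p(88)=44108109, p(89)=49995925, p(90)=56634173, p(91)=64112359, p(92)=72533807, p(93)=82010177, p(94)=92669720, p(95)=104651419, p(96)=118114304, p(97)=133230930, p(98)=150198136, p(99)=169229875, p(100)=190569292, p(101)=214481126, p(102)=241265379, p(103)=271248950, p(104)=304801365, p(105)=342325709, p(106)=384276336, p(107)=431149389.
Final step: p(108) = p(107) + p(106) - p(103) - p(101) + p(96) + p(93) - p(86) - p(82) + p(73) + p(68) - p(57) - p(51) + p(38) + p(31) - p(16) - p(8)
= 431149389 + 384276336 - 271248950 - 214481126 + 118114304 + 82010177 - 34262962 - 20506255 + 6185689 + 3087735 - 614154 - 239943 + 26015 + 6842 - 231 - 22
= 483502844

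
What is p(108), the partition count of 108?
483502844

p(n) counts ways to write n as a sum of positive integers (order ignored).
Euler's pentagonal recurrence: p(k) = p(k-1) + p(k-2) - p(k-5) - p(k-7) + p(k-12) + p(k-15) - ... (offsets j(3j∓1)/2, signs ++--, p(0)=1, p(<0)=0).
DP table for k = 0..107: p(0)=1, p(1)=1, p(2)=2, p(3)=3, p(4)=5, p(5)=7, p(6)=11, p(7)=15, p(8)=22, p(9)=30, p(10)=42, p(11)=56, p(12)=77, p(13)=101, p(14)=135, p(15)=176, p(16)=231, p(17)=297, p(18)=385, p(19)=490, p(20)=627, p(21)=792, p(22)=1002, p(23)=1255, p(24)=1575, p(25)=1958, p(26)=2436, p(27)=3010, p(28)=3718, p(29)=4565, p(30)=5604, p(31)=6842, p(32)=8349, p(33)=10143, p(34)=12310, p(35)=14883, p(36)=17977, p(37)=21637, p(38)=26015, p(39)=31185, p(40)=37338, p(41)=44583, p(42)=53174, p(43)=63261, p(44)=75175, p(45)=89134, p(46)=105558, p(47)=124754, p(48)=147273, p(49)=173525, p(50)=204226, p(51)=239943, p(52)=281589, p(53)=329931, p(54)=386155, p(55)=451276, p(56)=526823, p(57)=614154, p(58)=715220, p(59)=831820, p(60)=966467, p(61)=1121505, p(62)=1300156, p(63)=1505499, p(64)=1741630, p(65)=2012558, p(66)=2323520, p(67)=2679689, p(68)=3087735, p(69)=3554345, p(70)=4087968, p(71)=4697205, p(72)=5392783, p(73)=6185689, p(74)=7089500, p(75)=8118264, p(76)=9289091, p(77)=10619863, p(78)=12132164, p(79)=13848650, p(80)=15796476, p(81)=18004327, p(82)=20506255, p(83)=23338469, p(84)=26543660, p(85)=30167357, p(86)=34262962, p(87)=38887673, p(88)=44108109, p(89)=49995925, p(90)=56634173, p(91)=64112359, p(92)=72533807, p(93)=82010177, p(94)=92669720, p(95)=104651419, p(96)=118114304, p(97)=133230930, p(98)=150198136, p(99)=169229875, p(100)=190569292, p(101)=214481126, p(102)=241265379, p(103)=271248950, p(104)=304801365, p(105)=342325709, p(106)=384276336, p(107)=431149389.
Final step: p(108) = p(107) + p(106) - p(103) - p(101) + p(96) + p(93) - p(86) - p(82) + p(73) + p(68) - p(57) - p(51) + p(38) + p(31) - p(16) - p(8)
= 431149389 + 384276336 - 271248950 - 214481126 + 118114304 + 82010177 - 34262962 - 20506255 + 6185689 + 3087735 - 614154 - 239943 + 26015 + 6842 - 231 - 22
= 483502844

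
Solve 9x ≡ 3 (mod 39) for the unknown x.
x ≡ 9 (mod 13)

gcd(9, 39) = 3, which divides 3, so solutions exist.
Divide through by 3: 3x ≡ 1 (mod 13).
Find 3^(-1) mod 13 by the extended Euclidean algorithm:
13 = 4 × 3 + 1  ⟹  1 = (1)·13 + (-4)·3
So (-4)·3 ≡ 1 (mod 13), i.e. 3^(-1) ≡ -4 ≡ 9 (mod 13).
x ≡ 9 × 1 = 9 ≡ 9 (mod 13).
Check: 9 × 9 = 81 ≡ 3 (mod 39).
x ≡ 9 (mod 13), giving 3 solutions mod 39.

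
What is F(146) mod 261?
37

Matrix identity: Q^n = [[F_(n+1), F_n], [F_n, F_(n-1)]] with Q = [[1,1],[1,0]].
n = 146 = 10010010₂. Square-and-multiply, entries mod 261:
Q^1 = [[1,1],[1,0]]
Q^2 = (Q^1)² = [[2,1],[1,1]]
Q^4 = (Q^2)² = [[5,3],[3,2]]
Q^9 = (Q^4)²·Q = [[55,34],[34,21]]
Q^18 = (Q^9)² = [[5,235],[235,31]]
Q^36 = (Q^18)² = [[179,108],[108,71]]
Q^73 = (Q^36)²·Q = [[235,118],[118,117]]
Q^146 = (Q^73)² = [[245,37],[37,208]]
F_146 mod 261 = Q^146[0][1] = 37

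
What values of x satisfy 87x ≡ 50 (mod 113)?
x ≡ 85 (mod 113)

gcd(87, 113) = 1, which divides 50, so solutions exist.
Find 87^(-1) mod 113 by the extended Euclidean algorithm:
113 = 1 × 87 + 26  ⟹  26 = (1)·113 + (-1)·87
87 = 3 × 26 + 9  ⟹  9 = (-3)·113 + (4)·87
26 = 2 × 9 + 8  ⟹  8 = (7)·113 + (-9)·87
9 = 1 × 8 + 1  ⟹  1 = (-10)·113 + (13)·87
So (13)·87 ≡ 1 (mod 113), i.e. 87^(-1) ≡ 13 (mod 113).
x ≡ 13 × 50 = 650 ≡ 85 (mod 113).
Check: 87 × 85 = 7395 ≡ 50 (mod 113).
Unique solution: x ≡ 85 (mod 113)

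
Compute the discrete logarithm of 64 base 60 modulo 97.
36

Baby-step giant-step with step n = ⌈√97⌉ = 10.
Baby steps 60^j mod 97 (j:value) for j=0..9: 0:1, 1:60, 2:11, 3:78, 4:24, 5:82, 6:70, 7:29, 8:91, 9:28.
Giant-step multiplier: 60^(-10) ≡ 60^(96-10) = 60^86 ≡ 72 (mod 97).
Giant steps γ_i = 64·72^i mod 97: γ_0=64, γ_1=49, γ_2=36, γ_3=70 (in table at j=6).
x = i·n + j = 3·10 + 6 = 36.
Check: 60^36 ≡ 64 (mod 97).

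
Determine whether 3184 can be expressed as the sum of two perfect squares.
Not possible

Factorization: 3184 = 2^4 × 199
By Fermat: n is sum of two squares iff every prime p ≡ 3 (mod 4) appears to even power.
Prime(s) ≡ 3 (mod 4) with odd exponent: [(199, 1)]
Therefore 3184 cannot be expressed as a² + b².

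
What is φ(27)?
18

27 = 3^3
φ(n) = n × ∏(1 - 1/p) for each prime p dividing n
φ(27) = 27 × (1 - 1/3) = 18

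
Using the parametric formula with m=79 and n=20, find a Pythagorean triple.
(5841, 3160, 6641)

Euclid's formula: a = m² - n², b = 2mn, c = m² + n²
m = 79, n = 20
a = 79² - 20² = 6241 - 400 = 5841
b = 2 × 79 × 20 = 3160
c = 79² + 20² = 6241 + 400 = 6641
Verification: 5841² + 3160² = 34117281 + 9985600 = 44102881 = 6641² ✓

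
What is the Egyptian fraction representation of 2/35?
1/18 + 1/630

Greedy algorithm:
2/35: ceiling(35/2) = 18, use 1/18
1/630: ceiling(630/1) = 630, use 1/630
Result: 2/35 = 1/18 + 1/630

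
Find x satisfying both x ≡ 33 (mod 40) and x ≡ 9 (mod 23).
193

Using Chinese Remainder Theorem:
M = 40 × 23 = 920
M1 = 23, M2 = 40
y1 = 23^(-1) mod 40 = 7
y2 = 40^(-1) mod 23 = 19
x = (33×23×7 + 9×40×19) mod 920 = 193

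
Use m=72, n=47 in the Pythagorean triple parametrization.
(2975, 6768, 7393)

Euclid's formula: a = m² - n², b = 2mn, c = m² + n²
m = 72, n = 47
a = 72² - 47² = 5184 - 2209 = 2975
b = 2 × 72 × 47 = 6768
c = 72² + 47² = 5184 + 2209 = 7393
Verification: 2975² + 6768² = 8850625 + 45805824 = 54656449 = 7393² ✓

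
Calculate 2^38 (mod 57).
4

Repeated squaring. Binary of 38 = 100110.
2^1 ≡ 2 (mod 57); 2^2 ≡ 4 (mod 57); 2^4 ≡ 16 (mod 57); 2^8 ≡ 28 (mod 57); 2^16 ≡ 43 (mod 57); 2^32 ≡ 25 (mod 57)
2^38 = 2^2 × 2^4 × 2^32 ≡ 4 (mod 57)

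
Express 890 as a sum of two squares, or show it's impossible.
7² + 29² (a=7, b=29)

Factorization: 890 = 2 × 5 × 89
By Fermat: n is sum of two squares iff every prime p ≡ 3 (mod 4) appears to even power.
All primes ≡ 3 (mod 4) appear to even power.
Search a = 0, 1, 2, … for 890 - a² a perfect square: first hit at a = 7: 890 - 49 = 841 = 29².
890 = 7² + 29² = 49 + 841 ✓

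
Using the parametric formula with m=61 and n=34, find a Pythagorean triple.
(2565, 4148, 4877)

Euclid's formula: a = m² - n², b = 2mn, c = m² + n²
m = 61, n = 34
a = 61² - 34² = 3721 - 1156 = 2565
b = 2 × 61 × 34 = 4148
c = 61² + 34² = 3721 + 1156 = 4877
Verification: 2565² + 4148² = 6579225 + 17205904 = 23785129 = 4877² ✓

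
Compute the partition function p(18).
385

p(n) counts ways to write n as a sum of positive integers (order ignored).
Euler's pentagonal recurrence: p(k) = p(k-1) + p(k-2) - p(k-5) - p(k-7) + p(k-12) + p(k-15) - ... (offsets j(3j∓1)/2, signs ++--, p(0)=1, p(<0)=0).
DP table for k = 0..17: p(0)=1, p(1)=1, p(2)=2, p(3)=3, p(4)=5, p(5)=7, p(6)=11, p(7)=15, p(8)=22, p(9)=30, p(10)=42, p(11)=56, p(12)=77, p(13)=101, p(14)=135, p(15)=176, p(16)=231, p(17)=297.
Final step: p(18) = p(17) + p(16) - p(13) - p(11) + p(6) + p(3)
= 297 + 231 - 101 - 56 + 11 + 3
= 385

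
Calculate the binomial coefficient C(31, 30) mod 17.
14

Using Lucas' theorem:
Write n=31 and k=30 in base 17:
n in base 17: [1, 14]
k in base 17: [1, 13]
C(31,30) mod 17 = ∏ C(n_i, k_i) mod 17
Digit binomials (mod 17): C(1,1) = 1; C(14,13) = 14
Product: 1 × 14 = 14 ≡ 14 (mod 17)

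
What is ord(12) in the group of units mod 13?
2

13 is prime, so ord(12) divides φ(13) = 12.
Divisors of 12: 1, 2, 3, 4, 6, 12.
Repeated squaring: 12^1 ≡ 12, 12^2 ≡ 1, 12^4 ≡ 1, 12^8 ≡ 1 (mod 13).
Test 12^d mod 13 for each divisor d in increasing order:
12^1 ≡ 12
12^2 ≡ 1  ← first divisor giving 1
The order is 2.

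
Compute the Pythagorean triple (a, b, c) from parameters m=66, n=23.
(3827, 3036, 4885)

Euclid's formula: a = m² - n², b = 2mn, c = m² + n²
m = 66, n = 23
a = 66² - 23² = 4356 - 529 = 3827
b = 2 × 66 × 23 = 3036
c = 66² + 23² = 4356 + 529 = 4885
Verification: 3827² + 3036² = 14645929 + 9217296 = 23863225 = 4885² ✓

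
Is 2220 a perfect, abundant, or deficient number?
abundant

Proper divisors of 2220: sum = 1 + 2 + 3 + 4 + 5 + 6 + 10 + 12 + ... + 444 + 555 + 740 + 1110 (23 divisors) = 4164
Since 4164 > 2220, 2220 is abundant.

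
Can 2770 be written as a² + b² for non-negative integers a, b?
13² + 51² (a=13, b=51)

Factorization: 2770 = 2 × 5 × 277
By Fermat: n is sum of two squares iff every prime p ≡ 3 (mod 4) appears to even power.
All primes ≡ 3 (mod 4) appear to even power.
Search a = 0, 1, 2, … for 2770 - a² a perfect square: first hit at a = 13: 2770 - 169 = 2601 = 51².
2770 = 13² + 51² = 169 + 2601 ✓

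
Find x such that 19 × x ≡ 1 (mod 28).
3

gcd(19, 28) = 1, so the inverse exists.
Extended Euclidean algorithm on (28, 19):
28 = 1 × 19 + 9  ⟹  9 = (1)·28 + (-1)·19
19 = 2 × 9 + 1  ⟹  1 = (-2)·28 + (3)·19
So (3)·19 ≡ 1 (mod 28), i.e. 19^(-1) ≡ 3 (mod 28).
Check: 19 × 3 = 57 ≡ 1 (mod 28)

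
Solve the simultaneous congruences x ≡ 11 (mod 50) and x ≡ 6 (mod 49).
2211

Using Chinese Remainder Theorem:
M = 50 × 49 = 2450
M1 = 49, M2 = 50
y1 = 49^(-1) mod 50 = 49
y2 = 50^(-1) mod 49 = 1
x = (11×49×49 + 6×50×1) mod 2450 = 2211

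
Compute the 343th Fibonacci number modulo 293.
95

Matrix identity: Q^n = [[F_(n+1), F_n], [F_n, F_(n-1)]] with Q = [[1,1],[1,0]].
n = 343 = 101010111₂. Square-and-multiply, entries mod 293:
Q^1 = [[1,1],[1,0]]
Q^2 = (Q^1)² = [[2,1],[1,1]]
Q^5 = (Q^2)²·Q = [[8,5],[5,3]]
Q^10 = (Q^5)² = [[89,55],[55,34]]
Q^21 = (Q^10)²·Q = [[131,105],[105,26]]
Q^42 = (Q^21)² = [[58,77],[77,274]]
Q^85 = (Q^42)²·Q = [[283,210],[210,73]]
Q^171 = (Q^85)²·Q = [[2,250],[250,45]]
Q^343 = (Q^171)²·Q = [[125,95],[95,30]]
F_343 mod 293 = Q^343[0][1] = 95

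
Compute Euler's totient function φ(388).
192

388 = 2^2 × 97
φ(n) = n × ∏(1 - 1/p) for each prime p dividing n
φ(388) = 388 × (1 - 1/2) × (1 - 1/97) = 192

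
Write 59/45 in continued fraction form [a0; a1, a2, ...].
[1; 3, 4, 1, 2]

Euclidean algorithm steps:
59 = 1 × 45 + 14
45 = 3 × 14 + 3
14 = 4 × 3 + 2
3 = 1 × 2 + 1
2 = 2 × 1 + 0
Continued fraction: [1; 3, 4, 1, 2]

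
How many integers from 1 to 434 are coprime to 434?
180

434 = 2 × 7 × 31
φ(n) = n × ∏(1 - 1/p) for each prime p dividing n
φ(434) = 434 × (1 - 1/2) × (1 - 1/7) × (1 - 1/31) = 180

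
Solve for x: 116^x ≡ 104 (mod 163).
54

Baby-step giant-step with step n = ⌈√163⌉ = 13.
Baby steps 116^j mod 163 (j:value) for j=0..12: 0:1, 1:116, 2:90, 3:8, 4:113, 5:68, 6:64, 7:89, 8:55, 9:23, 10:60, 11:114, 12:21.
Giant-step multiplier: 116^(-13) ≡ 116^(162-13) = 116^149 ≡ 18 (mod 163).
Giant steps γ_i = 104·18^i mod 163: γ_0=104, γ_1=79, γ_2=118, γ_3=5, γ_4=90 (in table at j=2).
x = i·n + j = 4·13 + 2 = 54.
Check: 116^54 ≡ 104 (mod 163).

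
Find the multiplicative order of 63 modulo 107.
106

107 is prime, so ord(63) divides φ(107) = 106.
Divisors of 106: 1, 2, 53, 106.
Repeated squaring: 63^1 ≡ 63, 63^2 ≡ 10, 63^4 ≡ 100, 63^8 ≡ 49, 63^16 ≡ 47, 63^32 ≡ 69, 63^64 ≡ 53 (mod 107).
Test 63^d mod 107 for each divisor d in increasing order:
63^1 ≡ 63
63^2 ≡ 10
63^53 = 63^32·63^16·63^4·63^1 ≡ 106
63^106 = 63^64·63^32·63^8·63^2 ≡ 1  ← first divisor giving 1
The order is 106.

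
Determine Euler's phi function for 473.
420

473 = 11 × 43
φ(n) = n × ∏(1 - 1/p) for each prime p dividing n
φ(473) = 473 × (1 - 1/11) × (1 - 1/43) = 420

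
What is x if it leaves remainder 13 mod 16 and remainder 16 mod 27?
205

Using Chinese Remainder Theorem:
M = 16 × 27 = 432
M1 = 27, M2 = 16
y1 = 27^(-1) mod 16 = 3
y2 = 16^(-1) mod 27 = 22
x = (13×27×3 + 16×16×22) mod 432 = 205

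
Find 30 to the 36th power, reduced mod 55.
25

Repeated squaring. Binary of 36 = 100100.
30^1 ≡ 30 (mod 55); 30^2 ≡ 20 (mod 55); 30^4 ≡ 15 (mod 55); 30^8 ≡ 5 (mod 55); 30^16 ≡ 25 (mod 55); 30^32 ≡ 20 (mod 55)
30^36 = 30^4 × 30^32 ≡ 25 (mod 55)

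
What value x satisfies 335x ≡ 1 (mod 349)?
324

gcd(335, 349) = 1, so the inverse exists.
Extended Euclidean algorithm on (349, 335):
349 = 1 × 335 + 14  ⟹  14 = (1)·349 + (-1)·335
335 = 23 × 14 + 13  ⟹  13 = (-23)·349 + (24)·335
14 = 1 × 13 + 1  ⟹  1 = (24)·349 + (-25)·335
So (-25)·335 ≡ 1 (mod 349), i.e. 335^(-1) ≡ -25 ≡ 324 (mod 349).
Check: 335 × 324 = 108540 ≡ 1 (mod 349)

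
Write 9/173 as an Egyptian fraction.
1/20 + 1/495 + 1/342540

Greedy algorithm:
9/173: ceiling(173/9) = 20, use 1/20
7/3460: ceiling(3460/7) = 495, use 1/495
1/342540: ceiling(342540/1) = 342540, use 1/342540
Result: 9/173 = 1/20 + 1/495 + 1/342540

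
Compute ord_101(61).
100

101 is prime, so ord(61) divides φ(101) = 100.
Divisors of 100: 1, 2, 4, 5, 10, 20, 25, 50, 100.
Repeated squaring: 61^1 ≡ 61, 61^2 ≡ 85, 61^4 ≡ 54, 61^8 ≡ 88, 61^16 ≡ 68, 61^32 ≡ 79, 61^64 ≡ 80 (mod 101).
Test 61^d mod 101 for each divisor d in increasing order:
61^1 ≡ 61
61^2 ≡ 85
61^4 ≡ 54
61^5 = 61^4·61^1 ≡ 62
61^10 = 61^8·61^2 ≡ 6
61^20 = 61^16·61^4 ≡ 36
61^25 = 61^16·61^8·61^1 ≡ 10
61^50 = 61^32·61^16·61^2 ≡ 100
61^100 = 61^64·61^32·61^4 ≡ 1  ← first divisor giving 1
The order is 100.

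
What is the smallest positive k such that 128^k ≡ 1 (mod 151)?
15

151 is prime, so ord(128) divides φ(151) = 150.
Divisors of 150: 1, 2, 3, 5, 6, 10, 15, 25, 30, 50, 75, 150.
Repeated squaring: 128^1 ≡ 128, 128^2 ≡ 76, 128^4 ≡ 38, 128^8 ≡ 85, 128^16 ≡ 128, 128^32 ≡ 76, 128^64 ≡ 38, 128^128 ≡ 85 (mod 151).
Test 128^d mod 151 for each divisor d in increasing order:
128^1 ≡ 128
128^2 ≡ 76
128^3 = 128^2·128^1 ≡ 64
128^5 = 128^4·128^1 ≡ 32
128^6 = 128^4·128^2 ≡ 19
128^10 = 128^8·128^2 ≡ 118
128^15 = 128^8·128^4·128^2·128^1 ≡ 1  ← first divisor giving 1
The order is 15.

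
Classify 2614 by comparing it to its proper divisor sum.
deficient

Proper divisors of 2614: sum = 1 + 2 + 1307 = 1310
Since 1310 < 2614, 2614 is deficient.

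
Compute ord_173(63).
172

173 is prime, so ord(63) divides φ(173) = 172.
Divisors of 172: 1, 2, 4, 43, 86, 172.
Repeated squaring: 63^1 ≡ 63, 63^2 ≡ 163, 63^4 ≡ 100, 63^8 ≡ 139, 63^16 ≡ 118, 63^32 ≡ 84, 63^64 ≡ 136, 63^128 ≡ 158 (mod 173).
Test 63^d mod 173 for each divisor d in increasing order:
63^1 ≡ 63
63^2 ≡ 163
63^4 ≡ 100
63^43 = 63^32·63^8·63^2·63^1 ≡ 80
63^86 = 63^64·63^16·63^4·63^2 ≡ 172
63^172 = 63^128·63^32·63^8·63^4 ≡ 1  ← first divisor giving 1
The order is 172.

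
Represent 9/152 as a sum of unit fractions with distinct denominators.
1/17 + 1/2584

Greedy algorithm:
9/152: ceiling(152/9) = 17, use 1/17
1/2584: ceiling(2584/1) = 2584, use 1/2584
Result: 9/152 = 1/17 + 1/2584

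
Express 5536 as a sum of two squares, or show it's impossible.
44² + 60² (a=44, b=60)

Factorization: 5536 = 2^5 × 173
By Fermat: n is sum of two squares iff every prime p ≡ 3 (mod 4) appears to even power.
All primes ≡ 3 (mod 4) appear to even power.
Search a = 0, 1, 2, … for 5536 - a² a perfect square: first hit at a = 44: 5536 - 1936 = 3600 = 60².
5536 = 44² + 60² = 1936 + 3600 ✓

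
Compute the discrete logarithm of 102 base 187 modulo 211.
3

Baby-step giant-step with step n = ⌈√211⌉ = 15.
Baby steps 187^j mod 211 (j:value) for j=0..14: 0:1, 1:187, 2:154, 3:102, 4:84, 5:94, 6:65, 7:128, 8:93, 9:89, 10:185, 11:202, 12:5, 13:91, 14:137.
h = 102 is already in the table at j=3, so x = 3.
Check: 187^3 ≡ 102 (mod 211).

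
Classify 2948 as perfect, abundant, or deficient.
deficient

Proper divisors of 2948: sum = 1 + 2 + 4 + 11 + 22 + 44 + 67 + 134 + 268 + 737 + 1474 = 2764
Since 2764 < 2948, 2948 is deficient.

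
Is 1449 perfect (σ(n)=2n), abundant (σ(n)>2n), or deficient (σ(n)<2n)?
deficient

Proper divisors of 1449: sum = 1 + 3 + 7 + 9 + 21 + 23 + 63 + 69 + 161 + 207 + 483 = 1047
Since 1047 < 1449, 1449 is deficient.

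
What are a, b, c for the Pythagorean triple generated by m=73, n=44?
(3393, 6424, 7265)

Euclid's formula: a = m² - n², b = 2mn, c = m² + n²
m = 73, n = 44
a = 73² - 44² = 5329 - 1936 = 3393
b = 2 × 73 × 44 = 6424
c = 73² + 44² = 5329 + 1936 = 7265
Verification: 3393² + 6424² = 11512449 + 41267776 = 52780225 = 7265² ✓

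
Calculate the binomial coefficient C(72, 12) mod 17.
0

Using Lucas' theorem:
Write n=72 and k=12 in base 17:
n in base 17: [4, 4]
k in base 17: [0, 12]
C(72,12) mod 17 = ∏ C(n_i, k_i) mod 17
Digit binomials (mod 17): C(4,0) = 1; C(4,12) = 0 (k_i > n_i)
Product: 1 × 0 = 0 ≡ 0 (mod 17)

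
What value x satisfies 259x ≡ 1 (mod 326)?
253

gcd(259, 326) = 1, so the inverse exists.
Extended Euclidean algorithm on (326, 259):
326 = 1 × 259 + 67  ⟹  67 = (1)·326 + (-1)·259
259 = 3 × 67 + 58  ⟹  58 = (-3)·326 + (4)·259
67 = 1 × 58 + 9  ⟹  9 = (4)·326 + (-5)·259
58 = 6 × 9 + 4  ⟹  4 = (-27)·326 + (34)·259
9 = 2 × 4 + 1  ⟹  1 = (58)·326 + (-73)·259
So (-73)·259 ≡ 1 (mod 326), i.e. 259^(-1) ≡ -73 ≡ 253 (mod 326).
Check: 259 × 253 = 65527 ≡ 1 (mod 326)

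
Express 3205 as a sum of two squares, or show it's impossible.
17² + 54² (a=17, b=54)

Factorization: 3205 = 5 × 641
By Fermat: n is sum of two squares iff every prime p ≡ 3 (mod 4) appears to even power.
All primes ≡ 3 (mod 4) appear to even power.
Search a = 0, 1, 2, … for 3205 - a² a perfect square: first hit at a = 17: 3205 - 289 = 2916 = 54².
3205 = 17² + 54² = 289 + 2916 ✓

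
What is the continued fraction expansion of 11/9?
[1; 4, 2]

Euclidean algorithm steps:
11 = 1 × 9 + 2
9 = 4 × 2 + 1
2 = 2 × 1 + 0
Continued fraction: [1; 4, 2]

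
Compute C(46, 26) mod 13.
3

Using Lucas' theorem:
Write n=46 and k=26 in base 13:
n in base 13: [3, 7]
k in base 13: [2, 0]
C(46,26) mod 13 = ∏ C(n_i, k_i) mod 13
Digit binomials (mod 13): C(3,2) = 3; C(7,0) = 1
Product: 3 × 1 = 3 ≡ 3 (mod 13)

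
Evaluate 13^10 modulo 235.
49

Repeated squaring. Binary of 10 = 1010.
13^1 ≡ 13 (mod 235); 13^2 ≡ 169 (mod 235); 13^4 ≡ 126 (mod 235); 13^8 ≡ 131 (mod 235)
13^10 = 13^2 × 13^8 ≡ 49 (mod 235)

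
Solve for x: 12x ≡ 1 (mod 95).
8

gcd(12, 95) = 1, so the inverse exists.
Extended Euclidean algorithm on (95, 12):
95 = 7 × 12 + 11  ⟹  11 = (1)·95 + (-7)·12
12 = 1 × 11 + 1  ⟹  1 = (-1)·95 + (8)·12
So (8)·12 ≡ 1 (mod 95), i.e. 12^(-1) ≡ 8 (mod 95).
Check: 12 × 8 = 96 ≡ 1 (mod 95)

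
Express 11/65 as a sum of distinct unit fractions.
1/6 + 1/390

Greedy algorithm:
11/65: ceiling(65/11) = 6, use 1/6
1/390: ceiling(390/1) = 390, use 1/390
Result: 11/65 = 1/6 + 1/390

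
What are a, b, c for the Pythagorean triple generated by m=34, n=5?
(1131, 340, 1181)

Euclid's formula: a = m² - n², b = 2mn, c = m² + n²
m = 34, n = 5
a = 34² - 5² = 1156 - 25 = 1131
b = 2 × 34 × 5 = 340
c = 34² + 5² = 1156 + 25 = 1181
Verification: 1131² + 340² = 1279161 + 115600 = 1394761 = 1181² ✓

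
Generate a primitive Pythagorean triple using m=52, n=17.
(2415, 1768, 2993)

Euclid's formula: a = m² - n², b = 2mn, c = m² + n²
m = 52, n = 17
a = 52² - 17² = 2704 - 289 = 2415
b = 2 × 52 × 17 = 1768
c = 52² + 17² = 2704 + 289 = 2993
Verification: 2415² + 1768² = 5832225 + 3125824 = 8958049 = 2993² ✓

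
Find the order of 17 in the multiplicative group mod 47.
23

47 is prime, so ord(17) divides φ(47) = 46.
Divisors of 46: 1, 2, 23, 46.
Repeated squaring: 17^1 ≡ 17, 17^2 ≡ 7, 17^4 ≡ 2, 17^8 ≡ 4, 17^16 ≡ 16, 17^32 ≡ 21 (mod 47).
Test 17^d mod 47 for each divisor d in increasing order:
17^1 ≡ 17
17^2 ≡ 7
17^23 = 17^16·17^4·17^2·17^1 ≡ 1  ← first divisor giving 1
The order is 23.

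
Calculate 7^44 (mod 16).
1

Repeated squaring. Binary of 44 = 101100.
7^1 ≡ 7 (mod 16); 7^2 ≡ 1 (mod 16); 7^4 ≡ 1 (mod 16); 7^8 ≡ 1 (mod 16); 7^16 ≡ 1 (mod 16); 7^32 ≡ 1 (mod 16)
7^44 = 7^4 × 7^8 × 7^32 ≡ 1 (mod 16)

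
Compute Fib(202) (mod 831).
628

Matrix identity: Q^n = [[F_(n+1), F_n], [F_n, F_(n-1)]] with Q = [[1,1],[1,0]].
n = 202 = 11001010₂. Square-and-multiply, entries mod 831:
Q^1 = [[1,1],[1,0]]
Q^3 = (Q^1)²·Q = [[3,2],[2,1]]
Q^6 = (Q^3)² = [[13,8],[8,5]]
Q^12 = (Q^6)² = [[233,144],[144,89]]
Q^25 = (Q^12)²·Q = [[67,235],[235,663]]
Q^50 = (Q^25)² = [[713,364],[364,349]]
Q^101 = (Q^50)²·Q = [[317,164],[164,153]]
Q^202 = (Q^101)² = [[242,628],[628,445]]
F_202 mod 831 = Q^202[0][1] = 628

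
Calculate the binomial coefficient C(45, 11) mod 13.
0

Using Lucas' theorem:
Write n=45 and k=11 in base 13:
n in base 13: [3, 6]
k in base 13: [0, 11]
C(45,11) mod 13 = ∏ C(n_i, k_i) mod 13
Digit binomials (mod 13): C(3,0) = 1; C(6,11) = 0 (k_i > n_i)
Product: 1 × 0 = 0 ≡ 0 (mod 13)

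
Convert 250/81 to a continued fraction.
[3; 11, 1, 1, 3]

Euclidean algorithm steps:
250 = 3 × 81 + 7
81 = 11 × 7 + 4
7 = 1 × 4 + 3
4 = 1 × 3 + 1
3 = 3 × 1 + 0
Continued fraction: [3; 11, 1, 1, 3]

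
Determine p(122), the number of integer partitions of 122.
2291320912

p(n) counts ways to write n as a sum of positive integers (order ignored).
Euler's pentagonal recurrence: p(k) = p(k-1) + p(k-2) - p(k-5) - p(k-7) + p(k-12) + p(k-15) - ... (offsets j(3j∓1)/2, signs ++--, p(0)=1, p(<0)=0).
DP table for k = 0..121: p(0)=1, p(1)=1, p(2)=2, p(3)=3, p(4)=5, p(5)=7, p(6)=11, p(7)=15, p(8)=22, p(9)=30, p(10)=42, p(11)=56, p(12)=77, p(13)=101, p(14)=135, p(15)=176, p(16)=231, p(17)=297, p(18)=385, p(19)=490, p(20)=627, p(21)=792, p(22)=1002, p(23)=1255, p(24)=1575, p(25)=1958, p(26)=2436, p(27)=3010, p(28)=3718, p(29)=4565, p(30)=5604, p(31)=6842, p(32)=8349, p(33)=10143, p(34)=12310, p(35)=14883, p(36)=17977, p(37)=21637, p(38)=26015, p(39)=31185, p(40)=37338, p(41)=44583, p(42)=53174, p(43)=63261, p(44)=75175, p(45)=89134, p(46)=105558, p(47)=124754, p(48)=147273, p(49)=173525, p(50)=204226, p(51)=239943, p(52)=281589, p(53)=329931, p(54)=386155, p(55)=451276, p(56)=526823, p(57)=614154, p(58)=715220, p(59)=831820, p(60)=966467, p(61)=1121505, p(62)=1300156, p(63)=1505499, p(64)=1741630, p(65)=2012558, p(66)=2323520, p(67)=2679689, p(68)=3087735, p(69)=3554345, p(70)=4087968, p(71)=4697205, p(72)=5392783, p(73)=6185689, p(74)=7089500, p(75)=8118264, p(76)=9289091, p(77)=10619863, p(78)=12132164, p(79)=13848650, p(80)=15796476, p(81)=18004327, p(82)=20506255, p(83)=23338469, p(84)=26543660, p(85)=30167357, p(86)=34262962, p(87)=38887673, p(88)=44108109, p(89)=49995925, p(90)=56634173, p(91)=64112359, p(92)=72533807, p(93)=82010177, p(94)=92669720, p(95)=104651419, p(96)=118114304, p(97)=133230930, p(98)=150198136, p(99)=169229875, p(100)=190569292, p(101)=214481126, p(102)=241265379, p(103)=271248950, p(104)=304801365, p(105)=342325709, p(106)=384276336, p(107)=431149389, p(108)=483502844, p(109)=541946240, p(110)=607163746, p(111)=679903203, p(112)=761002156, p(113)=851376628, p(114)=952050665, p(115)=1064144451, p(116)=1188908248, p(117)=1327710076, p(118)=1482074143, p(119)=1653668665, p(120)=1844349560, p(121)=2056148051.
Final step: p(122) = p(121) + p(120) - p(117) - p(115) + p(110) + p(107) - p(100) - p(96) + p(87) + p(82) - p(71) - p(65) + p(52) + p(45) - p(30) - p(22) + p(5)
= 2056148051 + 1844349560 - 1327710076 - 1064144451 + 607163746 + 431149389 - 190569292 - 118114304 + 38887673 + 20506255 - 4697205 - 2012558 + 281589 + 89134 - 5604 - 1002 + 7
= 2291320912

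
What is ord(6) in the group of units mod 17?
16

17 is prime, so ord(6) divides φ(17) = 16.
Divisors of 16: 1, 2, 4, 8, 16.
Repeated squaring: 6^1 ≡ 6, 6^2 ≡ 2, 6^4 ≡ 4, 6^8 ≡ 16, 6^16 ≡ 1 (mod 17).
Test 6^d mod 17 for each divisor d in increasing order:
6^1 ≡ 6
6^2 ≡ 2
6^4 ≡ 4
6^8 ≡ 16
6^16 ≡ 1  ← first divisor giving 1
The order is 16.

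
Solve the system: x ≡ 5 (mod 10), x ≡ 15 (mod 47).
15

Using Chinese Remainder Theorem:
M = 10 × 47 = 470
M1 = 47, M2 = 10
y1 = 47^(-1) mod 10 = 3
y2 = 10^(-1) mod 47 = 33
x = (5×47×3 + 15×10×33) mod 470 = 15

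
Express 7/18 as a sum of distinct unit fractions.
1/3 + 1/18

Greedy algorithm:
7/18: ceiling(18/7) = 3, use 1/3
1/18: ceiling(18/1) = 18, use 1/18
Result: 7/18 = 1/3 + 1/18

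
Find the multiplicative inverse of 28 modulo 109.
74

gcd(28, 109) = 1, so the inverse exists.
Extended Euclidean algorithm on (109, 28):
109 = 3 × 28 + 25  ⟹  25 = (1)·109 + (-3)·28
28 = 1 × 25 + 3  ⟹  3 = (-1)·109 + (4)·28
25 = 8 × 3 + 1  ⟹  1 = (9)·109 + (-35)·28
So (-35)·28 ≡ 1 (mod 109), i.e. 28^(-1) ≡ -35 ≡ 74 (mod 109).
Check: 28 × 74 = 2072 ≡ 1 (mod 109)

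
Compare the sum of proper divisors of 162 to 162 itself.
abundant

Proper divisors of 162: sum = 1 + 2 + 3 + 6 + 9 + 18 + 27 + 54 + 81 = 201
Since 201 > 162, 162 is abundant.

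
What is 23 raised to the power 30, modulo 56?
1

Repeated squaring. Binary of 30 = 11110.
23^1 ≡ 23 (mod 56); 23^2 ≡ 25 (mod 56); 23^4 ≡ 9 (mod 56); 23^8 ≡ 25 (mod 56); 23^16 ≡ 9 (mod 56)
23^30 = 23^2 × 23^4 × 23^8 × 23^16 ≡ 1 (mod 56)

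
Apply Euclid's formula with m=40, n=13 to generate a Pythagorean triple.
(1431, 1040, 1769)

Euclid's formula: a = m² - n², b = 2mn, c = m² + n²
m = 40, n = 13
a = 40² - 13² = 1600 - 169 = 1431
b = 2 × 40 × 13 = 1040
c = 40² + 13² = 1600 + 169 = 1769
Verification: 1431² + 1040² = 2047761 + 1081600 = 3129361 = 1769² ✓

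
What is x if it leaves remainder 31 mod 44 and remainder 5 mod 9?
383

Using Chinese Remainder Theorem:
M = 44 × 9 = 396
M1 = 9, M2 = 44
y1 = 9^(-1) mod 44 = 5
y2 = 44^(-1) mod 9 = 8
x = (31×9×5 + 5×44×8) mod 396 = 383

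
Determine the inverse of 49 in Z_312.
121

gcd(49, 312) = 1, so the inverse exists.
Extended Euclidean algorithm on (312, 49):
312 = 6 × 49 + 18  ⟹  18 = (1)·312 + (-6)·49
49 = 2 × 18 + 13  ⟹  13 = (-2)·312 + (13)·49
18 = 1 × 13 + 5  ⟹  5 = (3)·312 + (-19)·49
13 = 2 × 5 + 3  ⟹  3 = (-8)·312 + (51)·49
5 = 1 × 3 + 2  ⟹  2 = (11)·312 + (-70)·49
3 = 1 × 2 + 1  ⟹  1 = (-19)·312 + (121)·49
So (121)·49 ≡ 1 (mod 312), i.e. 49^(-1) ≡ 121 (mod 312).
Check: 49 × 121 = 5929 ≡ 1 (mod 312)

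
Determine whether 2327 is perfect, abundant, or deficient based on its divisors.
deficient

Proper divisors of 2327: sum = 1 + 13 + 179 = 193
Since 193 < 2327, 2327 is deficient.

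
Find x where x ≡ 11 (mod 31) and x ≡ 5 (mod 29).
817

Using Chinese Remainder Theorem:
M = 31 × 29 = 899
M1 = 29, M2 = 31
y1 = 29^(-1) mod 31 = 15
y2 = 31^(-1) mod 29 = 15
x = (11×29×15 + 5×31×15) mod 899 = 817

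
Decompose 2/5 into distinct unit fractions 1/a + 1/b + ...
1/3 + 1/15

Greedy algorithm:
2/5: ceiling(5/2) = 3, use 1/3
1/15: ceiling(15/1) = 15, use 1/15
Result: 2/5 = 1/3 + 1/15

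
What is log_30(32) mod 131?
35

Baby-step giant-step with step n = ⌈√131⌉ = 12.
Baby steps 30^j mod 131 (j:value) for j=0..11: 0:1, 1:30, 2:114, 3:14, 4:27, 5:24, 6:65, 7:116, 8:74, 9:124, 10:52, 11:119.
Giant-step multiplier: 30^(-12) ≡ 30^(130-12) = 30^118 ≡ 4 (mod 131).
Giant steps γ_i = 32·4^i mod 131: γ_0=32, γ_1=128, γ_2=119 (in table at j=11).
x = i·n + j = 2·12 + 11 = 35.
Check: 30^35 ≡ 32 (mod 131).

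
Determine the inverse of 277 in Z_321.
124

gcd(277, 321) = 1, so the inverse exists.
Extended Euclidean algorithm on (321, 277):
321 = 1 × 277 + 44  ⟹  44 = (1)·321 + (-1)·277
277 = 6 × 44 + 13  ⟹  13 = (-6)·321 + (7)·277
44 = 3 × 13 + 5  ⟹  5 = (19)·321 + (-22)·277
13 = 2 × 5 + 3  ⟹  3 = (-44)·321 + (51)·277
5 = 1 × 3 + 2  ⟹  2 = (63)·321 + (-73)·277
3 = 1 × 2 + 1  ⟹  1 = (-107)·321 + (124)·277
So (124)·277 ≡ 1 (mod 321), i.e. 277^(-1) ≡ 124 (mod 321).
Check: 277 × 124 = 34348 ≡ 1 (mod 321)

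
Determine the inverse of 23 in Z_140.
67

gcd(23, 140) = 1, so the inverse exists.
Extended Euclidean algorithm on (140, 23):
140 = 6 × 23 + 2  ⟹  2 = (1)·140 + (-6)·23
23 = 11 × 2 + 1  ⟹  1 = (-11)·140 + (67)·23
So (67)·23 ≡ 1 (mod 140), i.e. 23^(-1) ≡ 67 (mod 140).
Check: 23 × 67 = 1541 ≡ 1 (mod 140)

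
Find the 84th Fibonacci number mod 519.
186

Matrix identity: Q^n = [[F_(n+1), F_n], [F_n, F_(n-1)]] with Q = [[1,1],[1,0]].
n = 84 = 1010100₂. Square-and-multiply, entries mod 519:
Q^1 = [[1,1],[1,0]]
Q^2 = (Q^1)² = [[2,1],[1,1]]
Q^5 = (Q^2)²·Q = [[8,5],[5,3]]
Q^10 = (Q^5)² = [[89,55],[55,34]]
Q^21 = (Q^10)²·Q = [[65,47],[47,18]]
Q^42 = (Q^21)² = [[206,268],[268,457]]
Q^84 = (Q^42)² = [[80,186],[186,413]]
F_84 mod 519 = Q^84[0][1] = 186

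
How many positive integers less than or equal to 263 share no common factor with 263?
262

263 = 263
φ(n) = n × ∏(1 - 1/p) for each prime p dividing n
φ(263) = 263 × (1 - 1/263) = 262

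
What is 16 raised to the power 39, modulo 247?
144

Repeated squaring. Binary of 39 = 100111.
16^1 ≡ 16 (mod 247); 16^2 ≡ 9 (mod 247); 16^4 ≡ 81 (mod 247); 16^8 ≡ 139 (mod 247); 16^16 ≡ 55 (mod 247); 16^32 ≡ 61 (mod 247)
16^39 = 16^1 × 16^2 × 16^4 × 16^32 ≡ 144 (mod 247)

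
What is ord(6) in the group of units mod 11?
10

11 is prime, so ord(6) divides φ(11) = 10.
Divisors of 10: 1, 2, 5, 10.
Repeated squaring: 6^1 ≡ 6, 6^2 ≡ 3, 6^4 ≡ 9, 6^8 ≡ 4 (mod 11).
Test 6^d mod 11 for each divisor d in increasing order:
6^1 ≡ 6
6^2 ≡ 3
6^5 = 6^4·6^1 ≡ 10
6^10 = 6^8·6^2 ≡ 1  ← first divisor giving 1
The order is 10.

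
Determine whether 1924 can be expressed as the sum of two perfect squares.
18² + 40² (a=18, b=40)

Factorization: 1924 = 2^2 × 13 × 37
By Fermat: n is sum of two squares iff every prime p ≡ 3 (mod 4) appears to even power.
All primes ≡ 3 (mod 4) appear to even power.
Search a = 0, 1, 2, … for 1924 - a² a perfect square: first hit at a = 18: 1924 - 324 = 1600 = 40².
1924 = 18² + 40² = 324 + 1600 ✓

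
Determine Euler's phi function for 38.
18

38 = 2 × 19
φ(n) = n × ∏(1 - 1/p) for each prime p dividing n
φ(38) = 38 × (1 - 1/2) × (1 - 1/19) = 18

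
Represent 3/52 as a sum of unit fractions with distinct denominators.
1/18 + 1/468

Greedy algorithm:
3/52: ceiling(52/3) = 18, use 1/18
1/468: ceiling(468/1) = 468, use 1/468
Result: 3/52 = 1/18 + 1/468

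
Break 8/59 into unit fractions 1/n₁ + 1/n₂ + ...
1/8 + 1/95 + 1/14947 + 1/670223480

Greedy algorithm:
8/59: ceiling(59/8) = 8, use 1/8
5/472: ceiling(472/5) = 95, use 1/95
3/44840: ceiling(44840/3) = 14947, use 1/14947
1/670223480: ceiling(670223480/1) = 670223480, use 1/670223480
Result: 8/59 = 1/8 + 1/95 + 1/14947 + 1/670223480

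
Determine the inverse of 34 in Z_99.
67

gcd(34, 99) = 1, so the inverse exists.
Extended Euclidean algorithm on (99, 34):
99 = 2 × 34 + 31  ⟹  31 = (1)·99 + (-2)·34
34 = 1 × 31 + 3  ⟹  3 = (-1)·99 + (3)·34
31 = 10 × 3 + 1  ⟹  1 = (11)·99 + (-32)·34
So (-32)·34 ≡ 1 (mod 99), i.e. 34^(-1) ≡ -32 ≡ 67 (mod 99).
Check: 34 × 67 = 2278 ≡ 1 (mod 99)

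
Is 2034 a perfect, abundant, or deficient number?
abundant

Proper divisors of 2034: sum = 1 + 2 + 3 + 6 + 9 + 18 + 113 + 226 + 339 + 678 + 1017 = 2412
Since 2412 > 2034, 2034 is abundant.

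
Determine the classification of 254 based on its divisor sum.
deficient

Proper divisors of 254: sum = 1 + 2 + 127 = 130
Since 130 < 254, 254 is deficient.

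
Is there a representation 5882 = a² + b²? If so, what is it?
29² + 71² (a=29, b=71)

Factorization: 5882 = 2 × 17 × 173
By Fermat: n is sum of two squares iff every prime p ≡ 3 (mod 4) appears to even power.
All primes ≡ 3 (mod 4) appear to even power.
Search a = 0, 1, 2, … for 5882 - a² a perfect square: first hit at a = 29: 5882 - 841 = 5041 = 71².
5882 = 29² + 71² = 841 + 5041 ✓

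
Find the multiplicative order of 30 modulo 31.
2

31 is prime, so ord(30) divides φ(31) = 30.
Divisors of 30: 1, 2, 3, 5, 6, 10, 15, 30.
Repeated squaring: 30^1 ≡ 30, 30^2 ≡ 1, 30^4 ≡ 1, 30^8 ≡ 1, 30^16 ≡ 1 (mod 31).
Test 30^d mod 31 for each divisor d in increasing order:
30^1 ≡ 30
30^2 ≡ 1  ← first divisor giving 1
The order is 2.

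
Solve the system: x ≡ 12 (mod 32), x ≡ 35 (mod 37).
812

Using Chinese Remainder Theorem:
M = 32 × 37 = 1184
M1 = 37, M2 = 32
y1 = 37^(-1) mod 32 = 13
y2 = 32^(-1) mod 37 = 22
x = (12×37×13 + 35×32×22) mod 1184 = 812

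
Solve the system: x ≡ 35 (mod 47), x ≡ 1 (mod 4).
129

Using Chinese Remainder Theorem:
M = 47 × 4 = 188
M1 = 4, M2 = 47
y1 = 4^(-1) mod 47 = 12
y2 = 47^(-1) mod 4 = 3
x = (35×4×12 + 1×47×3) mod 188 = 129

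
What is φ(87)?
56

87 = 3 × 29
φ(n) = n × ∏(1 - 1/p) for each prime p dividing n
φ(87) = 87 × (1 - 1/3) × (1 - 1/29) = 56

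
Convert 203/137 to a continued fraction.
[1; 2, 13, 5]

Euclidean algorithm steps:
203 = 1 × 137 + 66
137 = 2 × 66 + 5
66 = 13 × 5 + 1
5 = 5 × 1 + 0
Continued fraction: [1; 2, 13, 5]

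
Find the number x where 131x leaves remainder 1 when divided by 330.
131

gcd(131, 330) = 1, so the inverse exists.
Extended Euclidean algorithm on (330, 131):
330 = 2 × 131 + 68  ⟹  68 = (1)·330 + (-2)·131
131 = 1 × 68 + 63  ⟹  63 = (-1)·330 + (3)·131
68 = 1 × 63 + 5  ⟹  5 = (2)·330 + (-5)·131
63 = 12 × 5 + 3  ⟹  3 = (-25)·330 + (63)·131
5 = 1 × 3 + 2  ⟹  2 = (27)·330 + (-68)·131
3 = 1 × 2 + 1  ⟹  1 = (-52)·330 + (131)·131
So (131)·131 ≡ 1 (mod 330), i.e. 131^(-1) ≡ 131 (mod 330).
Check: 131 × 131 = 17161 ≡ 1 (mod 330)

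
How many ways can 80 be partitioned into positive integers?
15796476

p(n) counts ways to write n as a sum of positive integers (order ignored).
Euler's pentagonal recurrence: p(k) = p(k-1) + p(k-2) - p(k-5) - p(k-7) + p(k-12) + p(k-15) - ... (offsets j(3j∓1)/2, signs ++--, p(0)=1, p(<0)=0).
DP table for k = 0..79: p(0)=1, p(1)=1, p(2)=2, p(3)=3, p(4)=5, p(5)=7, p(6)=11, p(7)=15, p(8)=22, p(9)=30, p(10)=42, p(11)=56, p(12)=77, p(13)=101, p(14)=135, p(15)=176, p(16)=231, p(17)=297, p(18)=385, p(19)=490, p(20)=627, p(21)=792, p(22)=1002, p(23)=1255, p(24)=1575, p(25)=1958, p(26)=2436, p(27)=3010, p(28)=3718, p(29)=4565, p(30)=5604, p(31)=6842, p(32)=8349, p(33)=10143, p(34)=12310, p(35)=14883, p(36)=17977, p(37)=21637, p(38)=26015, p(39)=31185, p(40)=37338, p(41)=44583, p(42)=53174, p(43)=63261, p(44)=75175, p(45)=89134, p(46)=105558, p(47)=124754, p(48)=147273, p(49)=173525, p(50)=204226, p(51)=239943, p(52)=281589, p(53)=329931, p(54)=386155, p(55)=451276, p(56)=526823, p(57)=614154, p(58)=715220, p(59)=831820, p(60)=966467, p(61)=1121505, p(62)=1300156, p(63)=1505499, p(64)=1741630, p(65)=2012558, p(66)=2323520, p(67)=2679689, p(68)=3087735, p(69)=3554345, p(70)=4087968, p(71)=4697205, p(72)=5392783, p(73)=6185689, p(74)=7089500, p(75)=8118264, p(76)=9289091, p(77)=10619863, p(78)=12132164, p(79)=13848650.
Final step: p(80) = p(79) + p(78) - p(75) - p(73) + p(68) + p(65) - p(58) - p(54) + p(45) + p(40) - p(29) - p(23) + p(10) + p(3)
= 13848650 + 12132164 - 8118264 - 6185689 + 3087735 + 2012558 - 715220 - 386155 + 89134 + 37338 - 4565 - 1255 + 42 + 3
= 15796476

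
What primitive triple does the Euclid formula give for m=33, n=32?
(65, 2112, 2113)

Euclid's formula: a = m² - n², b = 2mn, c = m² + n²
m = 33, n = 32
a = 33² - 32² = 1089 - 1024 = 65
b = 2 × 33 × 32 = 2112
c = 33² + 32² = 1089 + 1024 = 2113
Verification: 65² + 2112² = 4225 + 4460544 = 4464769 = 2113² ✓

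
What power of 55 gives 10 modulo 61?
59

Baby-step giant-step with step n = ⌈√61⌉ = 8.
Baby steps 55^j mod 61 (j:value) for j=0..7: 0:1, 1:55, 2:36, 3:28, 4:15, 5:32, 6:52, 7:54.
Giant-step multiplier: 55^(-8) ≡ 55^(60-8) = 55^52 ≡ 16 (mod 61).
Giant steps γ_i = 10·16^i mod 61: γ_0=10, γ_1=38, γ_2=59, γ_3=29, γ_4=37, γ_5=43, γ_6=17, γ_7=28 (in table at j=3).
x = i·n + j = 7·8 + 3 = 59.
Check: 55^59 ≡ 10 (mod 61).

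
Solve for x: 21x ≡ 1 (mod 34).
13

gcd(21, 34) = 1, so the inverse exists.
Extended Euclidean algorithm on (34, 21):
34 = 1 × 21 + 13  ⟹  13 = (1)·34 + (-1)·21
21 = 1 × 13 + 8  ⟹  8 = (-1)·34 + (2)·21
13 = 1 × 8 + 5  ⟹  5 = (2)·34 + (-3)·21
8 = 1 × 5 + 3  ⟹  3 = (-3)·34 + (5)·21
5 = 1 × 3 + 2  ⟹  2 = (5)·34 + (-8)·21
3 = 1 × 2 + 1  ⟹  1 = (-8)·34 + (13)·21
So (13)·21 ≡ 1 (mod 34), i.e. 21^(-1) ≡ 13 (mod 34).
Check: 21 × 13 = 273 ≡ 1 (mod 34)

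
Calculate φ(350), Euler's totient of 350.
120

350 = 2 × 5^2 × 7
φ(n) = n × ∏(1 - 1/p) for each prime p dividing n
φ(350) = 350 × (1 - 1/2) × (1 - 1/5) × (1 - 1/7) = 120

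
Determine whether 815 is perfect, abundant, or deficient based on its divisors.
deficient

Proper divisors of 815: sum = 1 + 5 + 163 = 169
Since 169 < 815, 815 is deficient.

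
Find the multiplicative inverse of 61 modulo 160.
21

gcd(61, 160) = 1, so the inverse exists.
Extended Euclidean algorithm on (160, 61):
160 = 2 × 61 + 38  ⟹  38 = (1)·160 + (-2)·61
61 = 1 × 38 + 23  ⟹  23 = (-1)·160 + (3)·61
38 = 1 × 23 + 15  ⟹  15 = (2)·160 + (-5)·61
23 = 1 × 15 + 8  ⟹  8 = (-3)·160 + (8)·61
15 = 1 × 8 + 7  ⟹  7 = (5)·160 + (-13)·61
8 = 1 × 7 + 1  ⟹  1 = (-8)·160 + (21)·61
So (21)·61 ≡ 1 (mod 160), i.e. 61^(-1) ≡ 21 (mod 160).
Check: 61 × 21 = 1281 ≡ 1 (mod 160)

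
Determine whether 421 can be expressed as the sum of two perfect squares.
14² + 15² (a=14, b=15)

Factorization: 421 = 421
By Fermat: n is sum of two squares iff every prime p ≡ 3 (mod 4) appears to even power.
All primes ≡ 3 (mod 4) appear to even power.
Search a = 0, 1, 2, … for 421 - a² a perfect square: first hit at a = 14: 421 - 196 = 225 = 15².
421 = 14² + 15² = 196 + 225 ✓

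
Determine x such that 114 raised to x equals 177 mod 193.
152

Baby-step giant-step with step n = ⌈√193⌉ = 14.
Baby steps 114^j mod 193 (j:value) for j=0..13: 0:1, 1:114, 2:65, 3:76, 4:172, 5:115, 6:179, 7:141, 8:55, 9:94, 10:101, 11:127, 12:3, 13:149.
Giant-step multiplier: 114^(-14) ≡ 114^(192-14) = 114^178 ≡ 97 (mod 193).
Giant steps γ_i = 177·97^i mod 193: γ_0=177, γ_1=185, γ_2=189, γ_3=191, γ_4=192, γ_5=96, γ_6=48, γ_7=24, γ_8=12, γ_9=6, γ_10=3 (in table at j=12).
x = i·n + j = 10·14 + 12 = 152.
Check: 114^152 ≡ 177 (mod 193).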